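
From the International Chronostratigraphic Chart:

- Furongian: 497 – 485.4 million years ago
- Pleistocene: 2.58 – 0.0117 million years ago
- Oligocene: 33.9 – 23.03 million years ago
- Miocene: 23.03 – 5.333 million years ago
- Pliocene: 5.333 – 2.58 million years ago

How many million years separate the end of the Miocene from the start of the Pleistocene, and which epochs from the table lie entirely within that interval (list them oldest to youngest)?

The Miocene closes at 5.333 Ma and the Pleistocene opens at 2.58 Ma, so the interval is 5.333 − 2.58 = 2.753 Myr.
An epoch fits inside if it starts at or after 5.333 Ma and ends at or before 2.58 Ma; oldest first that gives Pliocene.

2.753 million years; Pliocene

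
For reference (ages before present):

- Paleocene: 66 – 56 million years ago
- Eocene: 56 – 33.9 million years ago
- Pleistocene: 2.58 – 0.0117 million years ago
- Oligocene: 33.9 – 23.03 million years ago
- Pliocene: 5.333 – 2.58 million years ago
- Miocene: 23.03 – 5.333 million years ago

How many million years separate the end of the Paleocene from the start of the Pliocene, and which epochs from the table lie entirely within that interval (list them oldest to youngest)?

50.667 million years; Eocene, Oligocene, Miocene

The Paleocene closes at 56 Ma and the Pliocene opens at 5.333 Ma, so the interval is 56 − 5.333 = 50.667 Myr.
An epoch fits inside if it starts at or after 56 Ma and ends at or before 5.333 Ma; oldest first that gives Eocene, Oligocene, Miocene.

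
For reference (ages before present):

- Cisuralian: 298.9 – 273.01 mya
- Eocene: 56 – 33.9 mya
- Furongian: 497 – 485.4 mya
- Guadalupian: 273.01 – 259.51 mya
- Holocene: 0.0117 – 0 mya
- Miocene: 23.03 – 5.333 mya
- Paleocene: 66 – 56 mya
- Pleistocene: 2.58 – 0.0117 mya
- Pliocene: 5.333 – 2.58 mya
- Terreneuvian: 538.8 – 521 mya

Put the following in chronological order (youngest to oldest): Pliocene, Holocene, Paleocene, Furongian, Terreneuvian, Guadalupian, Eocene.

Holocene, Pliocene, Eocene, Paleocene, Guadalupian, Furongian, Terreneuvian

The oldest of these is Terreneuvian (starts 538.8 Ma) and the youngest is Holocene (ends 0 Ma).
In between, by decreasing start age: Furongian (497), Guadalupian (273.01), Paleocene (66), Eocene (56), Pliocene (5.333).
Listing youngest first means reversing that sequence.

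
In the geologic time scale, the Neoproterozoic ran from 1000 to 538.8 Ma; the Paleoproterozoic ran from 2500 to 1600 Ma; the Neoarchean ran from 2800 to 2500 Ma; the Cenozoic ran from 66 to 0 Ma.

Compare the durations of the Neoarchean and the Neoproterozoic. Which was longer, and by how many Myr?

Neoarchean: 2800 − 2500 = 300 Myr.
Neoproterozoic: 1000 − 538.8 = 461.2 Myr.
Difference: 461.2 − 300 = 161.2 Myr, so the Neoproterozoic was longer.

Neoproterozoic, by 161.2 million years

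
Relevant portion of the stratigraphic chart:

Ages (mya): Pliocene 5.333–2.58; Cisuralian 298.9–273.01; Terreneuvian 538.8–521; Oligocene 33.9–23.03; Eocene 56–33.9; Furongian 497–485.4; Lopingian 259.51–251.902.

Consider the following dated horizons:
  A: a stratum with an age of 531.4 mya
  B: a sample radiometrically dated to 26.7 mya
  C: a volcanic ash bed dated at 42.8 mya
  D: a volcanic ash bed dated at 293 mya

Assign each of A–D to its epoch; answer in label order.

A — Terreneuvian; B — Oligocene; C — Eocene; D — Cisuralian

Match each age against the start–end ranges in the excerpt: A = 531.4 Ma → Terreneuvian (538.8–521); B = 26.7 Ma → Oligocene (33.9–23.03); C = 42.8 Ma → Eocene (56–33.9); D = 293 Ma → Cisuralian (298.9–273.01).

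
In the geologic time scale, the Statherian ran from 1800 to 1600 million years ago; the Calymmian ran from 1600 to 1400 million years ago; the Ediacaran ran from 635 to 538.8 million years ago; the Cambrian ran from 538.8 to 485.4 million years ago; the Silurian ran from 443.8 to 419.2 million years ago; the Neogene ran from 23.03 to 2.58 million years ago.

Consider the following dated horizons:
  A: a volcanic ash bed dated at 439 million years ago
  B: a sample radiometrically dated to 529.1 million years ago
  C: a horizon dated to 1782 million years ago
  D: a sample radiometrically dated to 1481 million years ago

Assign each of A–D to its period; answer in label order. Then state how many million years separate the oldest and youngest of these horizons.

A: 439 Ma lies in 443.8–419.2 Ma, so Silurian.
B: 529.1 Ma lies in 538.8–485.4 Ma, so Cambrian.
C: 1782 Ma lies in 1800–1600 Ma, so Statherian.
D: 1481 Ma lies in 1600–1400 Ma, so Calymmian.
Oldest = 1782 Ma, youngest = 439 Ma → span 1343 Myr.

A — Silurian; B — Cambrian; C — Statherian; D — Calymmian; span 1343 million years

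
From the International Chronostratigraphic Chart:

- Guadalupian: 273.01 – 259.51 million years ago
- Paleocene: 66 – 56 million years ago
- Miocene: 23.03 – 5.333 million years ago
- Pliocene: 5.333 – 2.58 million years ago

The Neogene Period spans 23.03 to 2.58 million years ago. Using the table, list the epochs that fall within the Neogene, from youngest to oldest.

Epochs with both bounds inside 23.03–2.58 Ma: Pliocene (5.333–2.58), Miocene (23.03–5.333).

Pliocene, Miocene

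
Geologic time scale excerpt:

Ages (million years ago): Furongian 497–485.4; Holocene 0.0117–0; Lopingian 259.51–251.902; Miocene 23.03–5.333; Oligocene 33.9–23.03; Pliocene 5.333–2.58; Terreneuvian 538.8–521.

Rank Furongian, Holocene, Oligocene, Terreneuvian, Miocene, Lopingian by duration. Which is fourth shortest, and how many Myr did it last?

Furongian, 11.6 million years

Durations: Furongian 11.6; Holocene 0.0117; Oligocene 10.87; Terreneuvian 17.8; Miocene 17.697; Lopingian 7.608 Myr.
Sorted shortest-first: Holocene (0.0117), Lopingian (7.608), Oligocene (10.87), Furongian (11.6), Miocene (17.697), Terreneuvian (17.8).
The fourth shortest is Furongian at 11.6 Myr.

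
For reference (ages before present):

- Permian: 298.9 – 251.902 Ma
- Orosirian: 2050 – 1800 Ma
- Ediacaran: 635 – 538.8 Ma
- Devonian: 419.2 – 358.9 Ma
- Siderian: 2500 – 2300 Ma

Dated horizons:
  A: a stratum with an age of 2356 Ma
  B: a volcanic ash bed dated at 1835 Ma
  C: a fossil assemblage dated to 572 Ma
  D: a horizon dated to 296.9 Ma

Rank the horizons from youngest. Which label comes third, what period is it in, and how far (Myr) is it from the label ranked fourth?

Smaller Ma means younger, so youngest first: D 296.9 < C 572 < B 1835 < A 2356.
Counting 3 along gives B (1835 Ma); the excerpt puts that inside the Orosirian, 2050–1800 Ma.
Next in line is A (2356 Ma), and 2356 − 1835 = 521 Myr.

B, in the Orosirian; 521 million years to A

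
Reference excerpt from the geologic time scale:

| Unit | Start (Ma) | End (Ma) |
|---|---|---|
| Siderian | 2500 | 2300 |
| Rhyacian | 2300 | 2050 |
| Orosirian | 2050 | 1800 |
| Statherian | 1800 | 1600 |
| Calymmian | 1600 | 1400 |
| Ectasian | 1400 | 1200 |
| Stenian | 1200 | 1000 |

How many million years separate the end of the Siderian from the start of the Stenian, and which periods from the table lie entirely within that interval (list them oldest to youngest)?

End of Siderian = 2300 Ma; start of Stenian = 1200 Ma.
Gap = 2300 − 1200 = 1100 Myr.
Periods wholly inside 2300–1200 Ma: Rhyacian (2300–2050), Orosirian (2050–1800), Statherian (1800–1600), Calymmian (1600–1400), Ectasian (1400–1200).

1100 million years; Rhyacian, Orosirian, Statherian, Calymmian, Ectasian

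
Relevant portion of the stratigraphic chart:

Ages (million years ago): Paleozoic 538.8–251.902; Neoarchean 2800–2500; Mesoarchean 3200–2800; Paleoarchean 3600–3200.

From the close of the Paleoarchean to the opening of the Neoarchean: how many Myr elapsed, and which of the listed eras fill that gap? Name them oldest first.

400 million years; Mesoarchean

End of Paleoarchean = 3200 Ma; start of Neoarchean = 2800 Ma.
Gap = 3200 − 2800 = 400 Myr.
Eras wholly inside 3200–2800 Ma: Mesoarchean (3200–2800).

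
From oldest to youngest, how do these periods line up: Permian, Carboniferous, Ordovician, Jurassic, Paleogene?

Era membership (oldest first within each) — Paleozoic: Ordovician, Carboniferous, Permian; Mesozoic: Jurassic; Cenozoic: Paleogene. Paleozoic precedes Mesozoic, which precedes Cenozoic. Concatenating the groups in that era order gives oldest to youngest directly.

Ordovician, then Carboniferous, then Permian, then Jurassic, then Paleogene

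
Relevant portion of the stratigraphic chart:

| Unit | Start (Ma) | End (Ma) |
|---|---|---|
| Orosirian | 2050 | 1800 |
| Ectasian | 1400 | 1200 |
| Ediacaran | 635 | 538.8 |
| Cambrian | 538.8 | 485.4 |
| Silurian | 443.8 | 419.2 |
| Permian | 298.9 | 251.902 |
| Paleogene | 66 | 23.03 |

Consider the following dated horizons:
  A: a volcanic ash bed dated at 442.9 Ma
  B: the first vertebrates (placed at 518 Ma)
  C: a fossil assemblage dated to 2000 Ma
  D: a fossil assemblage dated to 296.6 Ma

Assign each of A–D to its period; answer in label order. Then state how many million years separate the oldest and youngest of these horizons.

A: 442.9 Ma lies in 443.8–419.2 Ma, so Silurian.
B: 518 Ma lies in 538.8–485.4 Ma, so Cambrian.
C: 2000 Ma lies in 2050–1800 Ma, so Orosirian.
D: 296.6 Ma lies in 298.9–251.902 Ma, so Permian.
Oldest = 2000 Ma, youngest = 296.6 Ma → span 1703.4 Myr.

A — Silurian; B — Cambrian; C — Orosirian; D — Permian; span 1703.4 million years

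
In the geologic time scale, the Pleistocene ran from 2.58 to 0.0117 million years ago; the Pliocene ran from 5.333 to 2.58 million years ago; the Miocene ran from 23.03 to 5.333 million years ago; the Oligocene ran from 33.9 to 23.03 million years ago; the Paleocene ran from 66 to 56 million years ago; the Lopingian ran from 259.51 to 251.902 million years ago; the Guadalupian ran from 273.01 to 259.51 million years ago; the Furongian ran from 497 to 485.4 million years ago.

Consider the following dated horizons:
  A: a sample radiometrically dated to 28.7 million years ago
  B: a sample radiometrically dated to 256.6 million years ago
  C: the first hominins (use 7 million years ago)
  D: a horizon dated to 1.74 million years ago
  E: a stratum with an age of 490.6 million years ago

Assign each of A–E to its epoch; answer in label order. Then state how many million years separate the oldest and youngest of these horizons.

Match each age against the start–end ranges in the excerpt: A = 28.7 Ma → Oligocene (33.9–23.03); B = 256.6 Ma → Lopingian (259.51–251.902); C = 7 Ma → Miocene (23.03–5.333); D = 1.74 Ma → Pleistocene (2.58–0.0117); E = 490.6 Ma → Furongian (497–485.4).
The largest age is 490.6 Ma and the smallest is 1.74 Ma; their difference is 488.86 Myr.

A — Oligocene; B — Lopingian; C — Miocene; D — Pleistocene; E — Furongian; span 488.86 million years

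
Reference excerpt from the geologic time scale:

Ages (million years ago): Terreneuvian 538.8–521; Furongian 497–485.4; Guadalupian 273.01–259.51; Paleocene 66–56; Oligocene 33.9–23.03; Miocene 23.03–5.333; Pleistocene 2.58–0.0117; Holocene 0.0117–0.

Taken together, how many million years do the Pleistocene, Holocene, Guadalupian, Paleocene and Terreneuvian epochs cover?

43.88 million years

Each duration: Pleistocene = 2.5683; Holocene = 0.0117; Guadalupian = 13.5; Paleocene = 10; Terreneuvian = 17.8.
Sum: 2.5683 + 0.0117 + 13.5 + 10 + 17.8 = 43.88 Myr.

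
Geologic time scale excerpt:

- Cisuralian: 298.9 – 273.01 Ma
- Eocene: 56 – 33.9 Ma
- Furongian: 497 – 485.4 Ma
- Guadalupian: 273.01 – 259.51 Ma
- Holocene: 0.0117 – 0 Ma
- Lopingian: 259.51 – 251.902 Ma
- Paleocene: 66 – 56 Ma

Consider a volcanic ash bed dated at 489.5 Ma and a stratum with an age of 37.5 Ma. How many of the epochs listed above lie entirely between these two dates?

489.5 Ma sits inside the Furongian (497–485.4) and 37.5 Ma inside the Eocene (56–33.9); neither of those is wholly between the two dates.
The listed epochs lying completely between them are Cisuralian, Guadalupian, Lopingian, Paleocene — 4 in all.

4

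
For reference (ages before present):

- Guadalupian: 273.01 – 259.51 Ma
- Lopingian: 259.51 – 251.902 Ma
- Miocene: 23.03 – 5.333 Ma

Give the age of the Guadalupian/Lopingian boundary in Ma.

259.51 Ma

The Guadalupian ends and the Lopingian begins at 259.51 Ma.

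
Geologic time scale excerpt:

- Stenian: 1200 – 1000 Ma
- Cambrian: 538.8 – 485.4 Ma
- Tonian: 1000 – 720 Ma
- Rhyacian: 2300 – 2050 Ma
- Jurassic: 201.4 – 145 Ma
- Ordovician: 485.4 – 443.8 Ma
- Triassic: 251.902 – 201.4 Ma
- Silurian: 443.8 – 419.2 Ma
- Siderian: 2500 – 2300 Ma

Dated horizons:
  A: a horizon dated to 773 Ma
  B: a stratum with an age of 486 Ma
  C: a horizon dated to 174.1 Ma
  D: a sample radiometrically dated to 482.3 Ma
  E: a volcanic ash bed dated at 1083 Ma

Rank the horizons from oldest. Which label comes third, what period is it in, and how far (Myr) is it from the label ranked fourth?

B, in the Cambrian; 3.7 million years to D

Larger Ma means older, so oldest first: E 1083 > A 773 > B 486 > D 482.3 > C 174.1.
Counting 3 along gives B (486 Ma); the excerpt puts that inside the Cambrian, 538.8–485.4 Ma.
Next in line is D (482.3 Ma), and 486 − 482.3 = 3.7 Myr.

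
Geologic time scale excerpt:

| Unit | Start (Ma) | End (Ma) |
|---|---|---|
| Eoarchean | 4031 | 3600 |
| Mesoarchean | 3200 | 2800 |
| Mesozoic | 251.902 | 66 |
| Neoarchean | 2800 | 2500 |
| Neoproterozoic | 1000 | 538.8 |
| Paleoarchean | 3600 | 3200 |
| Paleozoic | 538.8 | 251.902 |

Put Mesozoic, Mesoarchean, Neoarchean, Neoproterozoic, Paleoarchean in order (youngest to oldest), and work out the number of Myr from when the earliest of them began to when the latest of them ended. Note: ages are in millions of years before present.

From the excerpt: Mesozoic 251.902–66; Mesoarchean 3200–2800; Neoarchean 2800–2500; Neoproterozoic 1000–538.8; Paleoarchean 3600–3200 (Ma).
Larger Ma is earlier, so the oldest is Paleoarchean and the youngest is Mesozoic; youngest to oldest: Mesozoic, Neoproterozoic, Neoarchean, Mesoarchean, Paleoarchean.
Oldest start 3600 minus youngest end 66 gives 3534 Myr overall.

Mesozoic → Neoproterozoic → Neoarchean → Mesoarchean → Paleoarchean; total span 3534 Myr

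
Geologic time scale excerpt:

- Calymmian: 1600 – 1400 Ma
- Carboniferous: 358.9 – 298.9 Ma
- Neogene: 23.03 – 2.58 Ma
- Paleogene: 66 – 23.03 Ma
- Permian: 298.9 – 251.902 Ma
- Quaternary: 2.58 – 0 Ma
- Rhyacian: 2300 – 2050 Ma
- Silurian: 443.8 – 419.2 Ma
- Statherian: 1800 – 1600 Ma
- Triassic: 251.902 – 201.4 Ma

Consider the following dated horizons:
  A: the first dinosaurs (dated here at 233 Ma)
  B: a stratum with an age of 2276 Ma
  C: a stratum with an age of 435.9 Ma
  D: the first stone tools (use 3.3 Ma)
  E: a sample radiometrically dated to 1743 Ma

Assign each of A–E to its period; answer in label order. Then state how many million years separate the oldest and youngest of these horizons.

A: 233 Ma lies in 251.902–201.4 Ma, so Triassic.
B: 2276 Ma lies in 2300–2050 Ma, so Rhyacian.
C: 435.9 Ma lies in 443.8–419.2 Ma, so Silurian.
D: 3.3 Ma lies in 23.03–2.58 Ma, so Neogene.
E: 1743 Ma lies in 1800–1600 Ma, so Statherian.
Oldest = 2276 Ma, youngest = 3.3 Ma → span 2272.7 Myr.

A — Triassic; B — Rhyacian; C — Silurian; D — Neogene; E — Statherian; span 2272.7 million years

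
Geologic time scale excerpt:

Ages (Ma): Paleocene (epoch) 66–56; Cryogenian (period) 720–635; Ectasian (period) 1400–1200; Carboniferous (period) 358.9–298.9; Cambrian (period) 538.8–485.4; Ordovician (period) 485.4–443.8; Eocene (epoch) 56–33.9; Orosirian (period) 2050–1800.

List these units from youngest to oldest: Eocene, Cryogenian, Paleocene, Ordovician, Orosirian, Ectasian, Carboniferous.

Eocene, then Paleocene, then Carboniferous, then Ordovician, then Cryogenian, then Ectasian, then Orosirian

Read off each span (Ma): Eocene 56–33.9; Cryogenian 720–635; Paleocene 66–56; Ordovician 485.4–443.8; Orosirian 2050–1800; Ectasian 1400–1200; Carboniferous 358.9–298.9.
Larger Ma is older, so oldest→youngest is Orosirian, Ectasian, Cryogenian, Ordovician, Carboniferous, Paleocene, Eocene; reverse it for youngest→oldest.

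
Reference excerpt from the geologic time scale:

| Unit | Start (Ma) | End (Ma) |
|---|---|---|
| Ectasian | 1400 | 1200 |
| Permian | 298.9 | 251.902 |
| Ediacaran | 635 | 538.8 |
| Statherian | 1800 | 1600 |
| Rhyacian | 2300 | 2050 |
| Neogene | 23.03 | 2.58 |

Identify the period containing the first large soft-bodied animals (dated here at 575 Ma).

Ediacaran

575 Ma lies between 635 and 538.8 Ma, so it falls in the Ediacaran.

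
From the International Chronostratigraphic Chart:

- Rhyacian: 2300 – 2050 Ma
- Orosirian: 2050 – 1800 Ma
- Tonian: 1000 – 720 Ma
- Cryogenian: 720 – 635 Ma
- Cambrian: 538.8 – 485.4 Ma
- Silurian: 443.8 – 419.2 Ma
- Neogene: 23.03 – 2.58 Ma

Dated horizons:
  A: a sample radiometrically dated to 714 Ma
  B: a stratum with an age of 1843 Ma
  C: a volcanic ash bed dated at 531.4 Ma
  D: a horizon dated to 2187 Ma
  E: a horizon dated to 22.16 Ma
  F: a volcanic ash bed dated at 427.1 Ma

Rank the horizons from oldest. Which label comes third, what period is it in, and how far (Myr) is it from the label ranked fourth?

A, in the Cryogenian; 182.6 million years to C

Larger Ma means older, so oldest first: D 2187 > B 1843 > A 714 > C 531.4 > F 427.1 > E 22.16.
Counting 3 along gives A (714 Ma); the excerpt puts that inside the Cryogenian, 720–635 Ma.
Next in line is C (531.4 Ma), and 714 − 531.4 = 182.6 Myr.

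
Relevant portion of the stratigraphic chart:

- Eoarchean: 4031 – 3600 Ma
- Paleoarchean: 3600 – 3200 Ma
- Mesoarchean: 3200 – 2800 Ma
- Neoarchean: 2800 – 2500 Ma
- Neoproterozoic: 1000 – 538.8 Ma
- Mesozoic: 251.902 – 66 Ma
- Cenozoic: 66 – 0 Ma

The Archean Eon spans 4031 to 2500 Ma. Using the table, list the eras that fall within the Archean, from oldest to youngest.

Eoarchean, Paleoarchean, Mesoarchean, Neoarchean

Eras with both bounds inside 4031–2500 Ma: Eoarchean (4031–3600), Paleoarchean (3600–3200), Mesoarchean (3200–2800), Neoarchean (2800–2500).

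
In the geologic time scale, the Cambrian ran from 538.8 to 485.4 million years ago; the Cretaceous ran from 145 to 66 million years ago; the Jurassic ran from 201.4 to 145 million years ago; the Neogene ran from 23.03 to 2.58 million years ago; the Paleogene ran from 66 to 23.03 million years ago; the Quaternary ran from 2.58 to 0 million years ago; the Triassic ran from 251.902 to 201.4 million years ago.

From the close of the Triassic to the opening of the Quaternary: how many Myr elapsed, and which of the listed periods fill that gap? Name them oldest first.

End of Triassic = 201.4 Ma; start of Quaternary = 2.58 Ma.
Gap = 201.4 − 2.58 = 198.82 Myr.
Periods wholly inside 201.4–2.58 Ma: Jurassic (201.4–145), Cretaceous (145–66), Paleogene (66–23.03), Neogene (23.03–2.58).

198.82 million years; Jurassic, Cretaceous, Paleogene, Neogene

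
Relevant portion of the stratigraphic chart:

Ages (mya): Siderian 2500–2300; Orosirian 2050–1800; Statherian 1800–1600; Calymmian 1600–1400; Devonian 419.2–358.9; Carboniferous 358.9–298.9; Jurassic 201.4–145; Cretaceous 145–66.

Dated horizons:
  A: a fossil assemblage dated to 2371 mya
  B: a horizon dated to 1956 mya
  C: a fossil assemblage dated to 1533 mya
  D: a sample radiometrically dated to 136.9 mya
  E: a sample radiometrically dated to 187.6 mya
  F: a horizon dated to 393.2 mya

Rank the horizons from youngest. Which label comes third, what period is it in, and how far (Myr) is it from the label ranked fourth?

F, in the Devonian; 1139.8 million years to C

Sorted youngest-first by Ma: D (136.9), E (187.6), F (393.2), C (1533), B (1956), A (2371).
The third youngest is F at 393.2 Ma, which lies in 419.2–358.9 Ma: the Devonian.
The fourth youngest is C at 1533 Ma; separation = |393.2 − 1533| = 1139.8 Myr.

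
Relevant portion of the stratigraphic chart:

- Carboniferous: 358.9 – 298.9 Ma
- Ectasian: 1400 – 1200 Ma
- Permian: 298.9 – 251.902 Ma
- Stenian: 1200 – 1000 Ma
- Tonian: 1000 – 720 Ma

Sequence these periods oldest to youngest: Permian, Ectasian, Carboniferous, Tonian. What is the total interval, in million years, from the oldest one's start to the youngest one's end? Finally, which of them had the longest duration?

Start ages (Ma): Ectasian 1400, Tonian 1000, Carboniferous 358.9, Permian 298.9.
Ordered oldest to youngest: Ectasian, Tonian, Carboniferous, Permian.
Span = 1400 − 251.902 = 1148.098 Myr.
Durations: Carboniferous 60, Permian 46.998, Ectasian 200, Tonian 280 → longest is Tonian (280 Myr).

Ectasian, Tonian, Carboniferous, Permian; total span 1148.098 Myr; longest is Tonian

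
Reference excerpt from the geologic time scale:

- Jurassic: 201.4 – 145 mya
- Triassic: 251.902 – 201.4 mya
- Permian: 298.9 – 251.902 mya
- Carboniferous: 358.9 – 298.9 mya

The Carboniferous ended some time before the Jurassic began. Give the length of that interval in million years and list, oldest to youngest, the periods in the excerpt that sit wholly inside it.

97.5 million years; Permian, Triassic

End of Carboniferous = 298.9 Ma; start of Jurassic = 201.4 Ma.
Gap = 298.9 − 201.4 = 97.5 Myr.
Periods wholly inside 298.9–201.4 Ma: Permian (298.9–251.902), Triassic (251.902–201.4).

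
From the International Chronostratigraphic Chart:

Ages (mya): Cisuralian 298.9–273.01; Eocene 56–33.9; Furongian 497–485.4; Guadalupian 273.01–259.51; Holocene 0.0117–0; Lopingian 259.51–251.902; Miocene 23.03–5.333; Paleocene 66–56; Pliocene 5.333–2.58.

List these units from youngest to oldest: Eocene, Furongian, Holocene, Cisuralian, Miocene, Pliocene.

Holocene, Pliocene, Miocene, Eocene, Cisuralian, Furongian

Sorting by start age (ascending Ma, since larger Ma = older): Holocene start 0.0117, Pliocene start 5.333, Miocene start 23.03, Eocene start 56, Cisuralian start 298.9, Furongian start 497.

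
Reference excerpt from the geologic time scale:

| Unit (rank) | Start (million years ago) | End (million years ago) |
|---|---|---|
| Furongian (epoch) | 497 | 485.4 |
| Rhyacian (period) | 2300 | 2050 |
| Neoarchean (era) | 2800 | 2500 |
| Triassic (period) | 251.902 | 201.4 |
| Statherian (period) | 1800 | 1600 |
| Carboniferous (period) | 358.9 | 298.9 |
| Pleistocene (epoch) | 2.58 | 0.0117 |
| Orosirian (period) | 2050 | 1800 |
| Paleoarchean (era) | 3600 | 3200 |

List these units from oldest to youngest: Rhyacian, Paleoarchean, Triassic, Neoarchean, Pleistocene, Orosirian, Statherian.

Paleoarchean, then Neoarchean, then Rhyacian, then Orosirian, then Statherian, then Triassic, then Pleistocene

Read off each span (Ma): Rhyacian 2300–2050; Paleoarchean 3600–3200; Triassic 251.902–201.4; Neoarchean 2800–2500; Pleistocene 2.58–0.0117; Orosirian 2050–1800; Statherian 1800–1600.
Larger Ma is older, so oldest→youngest is Paleoarchean, Neoarchean, Rhyacian, Orosirian, Statherian, Triassic, Pleistocene.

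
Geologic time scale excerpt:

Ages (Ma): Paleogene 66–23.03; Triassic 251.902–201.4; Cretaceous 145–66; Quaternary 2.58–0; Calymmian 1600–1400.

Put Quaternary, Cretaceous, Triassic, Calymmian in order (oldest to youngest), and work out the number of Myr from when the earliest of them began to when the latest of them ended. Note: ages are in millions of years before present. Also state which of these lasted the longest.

Calymmian → Triassic → Cretaceous → Quaternary; total span 1600 Myr; longest is Calymmian

From the excerpt: Quaternary 2.58–0; Cretaceous 145–66; Triassic 251.902–201.4; Calymmian 1600–1400 (Ma).
Larger Ma is earlier, so the oldest is Calymmian and the youngest is Quaternary; oldest to youngest: Calymmian, Triassic, Cretaceous, Quaternary.
Oldest start 1600 minus youngest end 0 gives 1600 Myr overall.
Individual lengths (start − end): Cretaceous 79; Calymmian 200; Quaternary 2.58; Triassic 50.502. The largest is Calymmian at 200 Myr.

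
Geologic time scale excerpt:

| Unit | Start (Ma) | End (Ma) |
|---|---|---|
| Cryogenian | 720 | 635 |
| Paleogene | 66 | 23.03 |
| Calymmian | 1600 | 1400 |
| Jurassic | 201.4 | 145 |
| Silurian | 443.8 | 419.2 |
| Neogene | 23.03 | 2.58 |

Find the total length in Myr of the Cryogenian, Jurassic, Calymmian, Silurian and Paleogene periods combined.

Duration is start − end for each: (720 − 635) + (201.4 − 145) + (1600 − 1400) + (443.8 − 419.2) + (66 − 23.03).
That is 85 + 56.4 + 200 + 24.6 + 42.97, which totals 408.97 million years.

408.97 million years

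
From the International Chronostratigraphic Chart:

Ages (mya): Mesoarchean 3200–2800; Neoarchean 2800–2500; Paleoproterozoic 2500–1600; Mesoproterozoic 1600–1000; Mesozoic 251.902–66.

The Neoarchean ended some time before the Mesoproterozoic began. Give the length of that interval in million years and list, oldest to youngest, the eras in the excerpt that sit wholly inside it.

The Neoarchean closes at 2500 Ma and the Mesoproterozoic opens at 1600 Ma, so the interval is 2500 − 1600 = 900 Myr.
An era fits inside if it starts at or after 2500 Ma and ends at or before 1600 Ma; oldest first that gives Paleoproterozoic.

900 million years; Paleoproterozoic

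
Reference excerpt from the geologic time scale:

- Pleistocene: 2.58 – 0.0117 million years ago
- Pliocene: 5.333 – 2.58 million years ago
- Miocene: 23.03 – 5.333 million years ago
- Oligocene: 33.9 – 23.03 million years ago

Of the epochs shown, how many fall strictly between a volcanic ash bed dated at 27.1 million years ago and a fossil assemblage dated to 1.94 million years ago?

27.1 Ma sits inside the Oligocene (33.9–23.03) and 1.94 Ma inside the Pleistocene (2.58–0.0117); neither of those is wholly between the two dates.
The listed epochs lying completely between them are Miocene, Pliocene — 2 in all.

2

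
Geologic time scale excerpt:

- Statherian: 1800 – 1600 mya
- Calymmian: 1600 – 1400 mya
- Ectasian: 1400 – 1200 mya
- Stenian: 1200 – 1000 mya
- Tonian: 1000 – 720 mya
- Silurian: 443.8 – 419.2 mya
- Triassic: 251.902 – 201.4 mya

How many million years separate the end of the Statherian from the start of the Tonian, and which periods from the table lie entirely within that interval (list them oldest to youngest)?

The Statherian closes at 1600 Ma and the Tonian opens at 1000 Ma, so the interval is 1600 − 1000 = 600 Myr.
A period fits inside if it starts at or after 1600 Ma and ends at or before 1000 Ma; oldest first that gives Calymmian, Ectasian, Stenian.

600 million years; Calymmian, Ectasian, Stenian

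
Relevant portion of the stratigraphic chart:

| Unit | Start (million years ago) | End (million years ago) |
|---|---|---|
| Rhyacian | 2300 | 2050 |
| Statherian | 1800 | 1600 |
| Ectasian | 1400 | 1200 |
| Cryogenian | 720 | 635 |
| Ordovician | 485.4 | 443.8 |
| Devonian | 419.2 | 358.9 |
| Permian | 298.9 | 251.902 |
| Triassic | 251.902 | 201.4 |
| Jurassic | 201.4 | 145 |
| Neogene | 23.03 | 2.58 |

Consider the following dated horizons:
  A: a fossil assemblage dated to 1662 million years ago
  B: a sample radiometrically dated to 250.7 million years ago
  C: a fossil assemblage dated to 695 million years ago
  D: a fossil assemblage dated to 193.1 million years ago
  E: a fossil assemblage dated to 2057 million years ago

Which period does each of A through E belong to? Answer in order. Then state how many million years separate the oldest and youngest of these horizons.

A — Statherian; B — Triassic; C — Cryogenian; D — Jurassic; E — Rhyacian; span 1863.9 million years

A: 1662 Ma lies in 1800–1600 Ma, so Statherian.
B: 250.7 Ma lies in 251.902–201.4 Ma, so Triassic.
C: 695 Ma lies in 720–635 Ma, so Cryogenian.
D: 193.1 Ma lies in 201.4–145 Ma, so Jurassic.
E: 2057 Ma lies in 2300–2050 Ma, so Rhyacian.
Oldest = 2057 Ma, youngest = 193.1 Ma → span 1863.9 Myr.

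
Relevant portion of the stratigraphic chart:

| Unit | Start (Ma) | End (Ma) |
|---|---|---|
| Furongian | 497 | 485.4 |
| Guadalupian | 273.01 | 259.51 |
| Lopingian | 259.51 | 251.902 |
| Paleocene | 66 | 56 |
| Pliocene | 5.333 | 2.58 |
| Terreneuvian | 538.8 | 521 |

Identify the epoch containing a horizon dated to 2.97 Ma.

2.97 Ma lies between 5.333 and 2.58 Ma, so it falls in the Pliocene.

Pliocene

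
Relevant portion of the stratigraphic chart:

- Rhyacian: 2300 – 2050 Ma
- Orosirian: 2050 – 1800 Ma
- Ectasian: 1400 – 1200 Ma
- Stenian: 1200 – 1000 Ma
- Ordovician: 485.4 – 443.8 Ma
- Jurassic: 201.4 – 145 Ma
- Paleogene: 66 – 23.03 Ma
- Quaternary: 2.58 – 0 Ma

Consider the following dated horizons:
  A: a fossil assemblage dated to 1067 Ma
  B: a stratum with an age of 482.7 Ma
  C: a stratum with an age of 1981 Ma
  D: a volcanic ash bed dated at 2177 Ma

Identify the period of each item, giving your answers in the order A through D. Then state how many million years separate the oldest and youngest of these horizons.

Match each age against the start–end ranges in the excerpt: A = 1067 Ma → Stenian (1200–1000); B = 482.7 Ma → Ordovician (485.4–443.8); C = 1981 Ma → Orosirian (2050–1800); D = 2177 Ma → Rhyacian (2300–2050).
The largest age is 2177 Ma and the smallest is 482.7 Ma; their difference is 1694.3 Myr.

A — Stenian; B — Ordovician; C — Orosirian; D — Rhyacian; span 1694.3 million years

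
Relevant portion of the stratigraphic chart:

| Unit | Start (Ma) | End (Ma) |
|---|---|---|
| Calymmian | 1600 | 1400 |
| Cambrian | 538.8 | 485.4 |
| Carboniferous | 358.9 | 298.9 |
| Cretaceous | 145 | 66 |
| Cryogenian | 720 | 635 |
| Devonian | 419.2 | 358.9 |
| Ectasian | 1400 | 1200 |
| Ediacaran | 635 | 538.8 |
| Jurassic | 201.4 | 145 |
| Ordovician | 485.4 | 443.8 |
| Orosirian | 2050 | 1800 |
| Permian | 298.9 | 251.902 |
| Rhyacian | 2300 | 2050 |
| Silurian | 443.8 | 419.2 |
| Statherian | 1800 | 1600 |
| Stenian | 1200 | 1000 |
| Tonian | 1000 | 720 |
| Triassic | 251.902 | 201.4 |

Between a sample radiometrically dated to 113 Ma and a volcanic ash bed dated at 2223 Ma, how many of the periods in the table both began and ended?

16

2223 Ma sits inside the Rhyacian (2300–2050) and 113 Ma inside the Cretaceous (145–66); neither of those is wholly between the two dates.
The listed periods lying completely between them are Orosirian, Statherian, Calymmian, Ectasian, Stenian, Tonian, Cryogenian, Ediacaran, Cambrian, Ordovician, Silurian, Devonian, Carboniferous, Permian, Triassic, Jurassic — 16 in all.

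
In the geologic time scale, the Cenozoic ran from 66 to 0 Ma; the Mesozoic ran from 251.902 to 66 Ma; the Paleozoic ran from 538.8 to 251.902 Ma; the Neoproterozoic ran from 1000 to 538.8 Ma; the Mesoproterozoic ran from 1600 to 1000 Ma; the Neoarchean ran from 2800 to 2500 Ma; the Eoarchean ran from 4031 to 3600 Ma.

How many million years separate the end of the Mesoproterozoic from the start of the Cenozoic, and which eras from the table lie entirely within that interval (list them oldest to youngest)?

The Mesoproterozoic closes at 1000 Ma and the Cenozoic opens at 66 Ma, so the interval is 1000 − 66 = 934 Myr.
An era fits inside if it starts at or after 1000 Ma and ends at or before 66 Ma; oldest first that gives Neoproterozoic, Paleozoic, Mesozoic.

934 million years; Neoproterozoic, Paleozoic, Mesozoic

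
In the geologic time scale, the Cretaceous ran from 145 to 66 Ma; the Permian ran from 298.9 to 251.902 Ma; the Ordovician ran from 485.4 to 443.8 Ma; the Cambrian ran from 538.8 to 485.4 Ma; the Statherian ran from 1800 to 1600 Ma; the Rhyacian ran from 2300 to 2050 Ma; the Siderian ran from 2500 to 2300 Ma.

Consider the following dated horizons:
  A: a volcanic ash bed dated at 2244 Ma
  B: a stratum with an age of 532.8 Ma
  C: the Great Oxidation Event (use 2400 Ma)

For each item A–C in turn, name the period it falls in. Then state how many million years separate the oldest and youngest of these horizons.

A: 2244 Ma lies in 2300–2050 Ma, so Rhyacian.
B: 532.8 Ma lies in 538.8–485.4 Ma, so Cambrian.
C: 2400 Ma lies in 2500–2300 Ma, so Siderian.
Oldest = 2400 Ma, youngest = 532.8 Ma → span 1867.2 Myr.

A — Rhyacian; B — Cambrian; C — Siderian; span 1867.2 million years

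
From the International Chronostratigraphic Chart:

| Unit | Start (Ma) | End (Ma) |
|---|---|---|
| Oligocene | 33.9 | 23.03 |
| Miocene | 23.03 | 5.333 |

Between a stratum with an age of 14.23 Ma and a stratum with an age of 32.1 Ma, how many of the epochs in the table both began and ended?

0

The older date is 32.1 Ma and the younger is 14.23 Ma.
No epoch both begins after 32.1 Ma and ends before 14.23 Ma, so the count is 0.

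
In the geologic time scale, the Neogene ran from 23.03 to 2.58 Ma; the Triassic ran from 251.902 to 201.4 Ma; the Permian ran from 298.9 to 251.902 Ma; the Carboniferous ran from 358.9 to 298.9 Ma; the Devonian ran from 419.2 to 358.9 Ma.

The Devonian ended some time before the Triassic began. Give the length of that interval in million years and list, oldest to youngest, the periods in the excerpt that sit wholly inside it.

End of Devonian = 358.9 Ma; start of Triassic = 251.902 Ma.
Gap = 358.9 − 251.902 = 106.998 Myr.
Periods wholly inside 358.9–251.902 Ma: Carboniferous (358.9–298.9), Permian (298.9–251.902).

106.998 million years; Carboniferous, Permian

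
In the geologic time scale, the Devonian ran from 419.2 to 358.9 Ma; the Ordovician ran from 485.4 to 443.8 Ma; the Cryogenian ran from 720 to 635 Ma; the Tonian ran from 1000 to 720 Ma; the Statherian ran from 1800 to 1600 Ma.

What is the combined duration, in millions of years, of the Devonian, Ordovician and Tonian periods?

Each duration: Devonian = 60.3; Ordovician = 41.6; Tonian = 280.
Sum: 60.3 + 41.6 + 280 = 381.9 Myr.

381.9 million years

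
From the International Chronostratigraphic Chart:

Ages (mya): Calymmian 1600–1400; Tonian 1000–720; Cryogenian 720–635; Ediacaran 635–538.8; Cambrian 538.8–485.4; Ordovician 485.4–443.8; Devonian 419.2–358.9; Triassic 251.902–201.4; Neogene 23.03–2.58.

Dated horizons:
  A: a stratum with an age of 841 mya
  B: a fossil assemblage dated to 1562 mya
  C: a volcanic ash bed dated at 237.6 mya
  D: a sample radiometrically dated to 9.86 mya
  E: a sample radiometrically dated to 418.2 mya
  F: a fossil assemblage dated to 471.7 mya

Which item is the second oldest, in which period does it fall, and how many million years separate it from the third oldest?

A, in the Tonian; 369.3 million years to F

Sorted oldest-first by Ma: B (1562), A (841), F (471.7), E (418.2), C (237.6), D (9.86).
The second oldest is A at 841 Ma, which lies in 1000–720 Ma: the Tonian.
The third oldest is F at 471.7 Ma; separation = |841 − 471.7| = 369.3 Myr.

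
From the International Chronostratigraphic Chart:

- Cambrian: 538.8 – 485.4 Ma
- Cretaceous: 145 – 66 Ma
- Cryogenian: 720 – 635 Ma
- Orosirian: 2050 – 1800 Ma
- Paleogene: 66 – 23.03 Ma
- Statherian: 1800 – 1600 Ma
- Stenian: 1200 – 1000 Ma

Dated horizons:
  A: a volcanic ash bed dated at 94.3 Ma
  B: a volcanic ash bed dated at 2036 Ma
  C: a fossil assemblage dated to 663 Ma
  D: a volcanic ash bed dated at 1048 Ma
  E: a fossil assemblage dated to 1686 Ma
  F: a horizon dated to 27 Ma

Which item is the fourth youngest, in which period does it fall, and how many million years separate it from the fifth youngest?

Sorted youngest-first by Ma: F (27), A (94.3), C (663), D (1048), E (1686), B (2036).
The fourth youngest is D at 1048 Ma, which lies in 1200–1000 Ma: the Stenian.
The fifth youngest is E at 1686 Ma; separation = |1048 − 1686| = 638 Myr.

D, in the Stenian; 638 million years to E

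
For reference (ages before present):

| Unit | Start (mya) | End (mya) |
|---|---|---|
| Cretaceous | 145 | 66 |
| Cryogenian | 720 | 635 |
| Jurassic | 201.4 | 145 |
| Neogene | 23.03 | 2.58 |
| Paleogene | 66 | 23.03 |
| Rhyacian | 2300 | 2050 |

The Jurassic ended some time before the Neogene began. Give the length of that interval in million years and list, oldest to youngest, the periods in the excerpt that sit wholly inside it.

The Jurassic closes at 145 Ma and the Neogene opens at 23.03 Ma, so the interval is 145 − 23.03 = 121.97 Myr.
A period fits inside if it starts at or after 145 Ma and ends at or before 23.03 Ma; oldest first that gives Cretaceous, Paleogene.

121.97 million years; Cretaceous, Paleogene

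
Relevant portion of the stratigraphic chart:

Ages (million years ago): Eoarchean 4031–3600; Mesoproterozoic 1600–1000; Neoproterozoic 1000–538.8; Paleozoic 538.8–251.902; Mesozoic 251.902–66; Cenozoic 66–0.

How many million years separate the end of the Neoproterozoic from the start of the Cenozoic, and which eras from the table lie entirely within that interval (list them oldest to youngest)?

472.8 million years; Paleozoic, Mesozoic

The Neoproterozoic closes at 538.8 Ma and the Cenozoic opens at 66 Ma, so the interval is 538.8 − 66 = 472.8 Myr.
An era fits inside if it starts at or after 538.8 Ma and ends at or before 66 Ma; oldest first that gives Paleozoic, Mesozoic.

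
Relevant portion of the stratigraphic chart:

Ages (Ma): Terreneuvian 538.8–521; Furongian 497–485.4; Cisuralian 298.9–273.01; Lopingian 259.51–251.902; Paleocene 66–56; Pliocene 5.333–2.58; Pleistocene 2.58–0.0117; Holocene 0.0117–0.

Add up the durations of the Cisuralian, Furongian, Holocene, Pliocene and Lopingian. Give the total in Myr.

47.8627 million years

Each duration: Cisuralian = 25.89; Furongian = 11.6; Holocene = 0.0117; Pliocene = 2.753; Lopingian = 7.608.
Sum: 25.89 + 11.6 + 0.0117 + 2.753 + 7.608 = 47.8627 Myr.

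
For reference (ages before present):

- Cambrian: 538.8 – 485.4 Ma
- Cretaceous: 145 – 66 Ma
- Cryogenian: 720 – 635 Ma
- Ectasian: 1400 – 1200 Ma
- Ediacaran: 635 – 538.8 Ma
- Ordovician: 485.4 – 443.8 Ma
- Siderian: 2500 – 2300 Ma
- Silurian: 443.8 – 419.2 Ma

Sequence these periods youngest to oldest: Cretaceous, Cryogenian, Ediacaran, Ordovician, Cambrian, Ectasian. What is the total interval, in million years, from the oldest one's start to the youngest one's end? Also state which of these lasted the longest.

Start ages (Ma): Ectasian 1400, Cryogenian 720, Ediacaran 635, Cambrian 538.8, Ordovician 485.4, Cretaceous 145.
Ordered youngest to oldest: Cretaceous, Ordovician, Cambrian, Ediacaran, Cryogenian, Ectasian.
Span = 1400 − 66 = 1334 Myr.
Durations: Ordovician 41.6, Cretaceous 79, Ediacaran 96.2, Cryogenian 85, Ectasian 200, Cambrian 53.4 → longest is Ectasian (200 Myr).

Cretaceous, Ordovician, Cambrian, Ediacaran, Cryogenian, Ectasian; total span 1334 Myr; longest is Ectasian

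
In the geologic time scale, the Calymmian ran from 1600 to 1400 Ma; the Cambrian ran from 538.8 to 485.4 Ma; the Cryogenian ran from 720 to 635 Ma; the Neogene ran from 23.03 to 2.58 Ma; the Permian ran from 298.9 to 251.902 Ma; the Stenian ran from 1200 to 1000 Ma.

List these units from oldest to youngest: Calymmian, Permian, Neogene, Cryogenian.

Calymmian → Cryogenian → Permian → Neogene

Sorting by start age (descending Ma, since larger Ma = older): Calymmian began 1600, Cryogenian began 720, Permian began 298.9, Neogene began 23.03.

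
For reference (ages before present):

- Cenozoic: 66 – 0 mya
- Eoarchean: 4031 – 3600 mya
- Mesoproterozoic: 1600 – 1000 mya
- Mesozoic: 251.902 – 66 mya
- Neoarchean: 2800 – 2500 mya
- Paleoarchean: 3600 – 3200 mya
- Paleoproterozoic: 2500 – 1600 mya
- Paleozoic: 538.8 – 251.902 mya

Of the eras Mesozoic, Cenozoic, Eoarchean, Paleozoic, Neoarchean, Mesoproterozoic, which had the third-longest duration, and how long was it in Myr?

Start − end for each: Mesozoic 251.902 − 66 = 185.902; Cenozoic 66 − 0 = 66; Eoarchean 4031 − 3600 = 431; Paleozoic 538.8 − 251.902 = 286.898; Neoarchean 2800 − 2500 = 300; Mesoproterozoic 1600 − 1000 = 600.
Ranking these from longest: Mesoproterozoic > Eoarchean > Neoarchean > Paleozoic > Mesozoic > Cenozoic.
Position 3 in that ranking is Neoarchean, which lasted 300 Myr.

Neoarchean, 300 million years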